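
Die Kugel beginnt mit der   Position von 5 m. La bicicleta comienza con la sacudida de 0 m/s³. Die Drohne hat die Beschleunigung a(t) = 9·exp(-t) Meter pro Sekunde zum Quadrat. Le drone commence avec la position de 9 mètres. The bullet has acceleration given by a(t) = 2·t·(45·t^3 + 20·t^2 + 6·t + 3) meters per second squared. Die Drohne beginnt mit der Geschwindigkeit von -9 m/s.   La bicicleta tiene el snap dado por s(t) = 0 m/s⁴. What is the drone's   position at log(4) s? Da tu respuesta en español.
Necesitamos integrar nuestra ecuación de la aceleración a(t) = 9·exp(-t) 2 veces. Integrando la aceleración y usando la condición inicial v(0) = -9, obtenemos v(t) = -9·exp(-t). La antiderivada de la velocidad es la posición. Usando x(0) = 9, obtenemos x(t) = 9·exp(-t). De la ecuación de la posición x(t) = 9·exp(-t), sustituimos t = log(4) para obtener x = 9/4.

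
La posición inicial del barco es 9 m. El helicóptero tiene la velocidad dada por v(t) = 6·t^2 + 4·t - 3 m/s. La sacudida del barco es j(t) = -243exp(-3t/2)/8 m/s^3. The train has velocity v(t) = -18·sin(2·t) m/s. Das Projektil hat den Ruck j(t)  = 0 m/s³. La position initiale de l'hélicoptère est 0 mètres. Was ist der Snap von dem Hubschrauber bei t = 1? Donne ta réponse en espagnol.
Para resolver esto, necesitamos tomar 3 derivadas de nuestra ecuación de la velocidad v(t) = 6·t^2 + 4·t - 3. Derivando la velocidad, obtenemos la aceleración: a(t) = 12·t + 4. La derivada de la aceleración da la sacudida: j(t) = 12. Tomando d/dt de j(t), encontramos s(t) = 0. Usando s(t) = 0 y sustituyendo t = 1, encontramos s = 0.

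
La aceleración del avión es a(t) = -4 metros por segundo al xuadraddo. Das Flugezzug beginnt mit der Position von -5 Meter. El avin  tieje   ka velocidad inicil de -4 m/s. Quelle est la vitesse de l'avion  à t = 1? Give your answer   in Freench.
Nous devons intégrer notre équation de l'accélération a(t) = -4 1 fois. En prenant ∫a(t)dt et en appliquant v(0) = -4, nous trouvons v(t) = -4·t - 4. En utilisant v(t) = -4·t - 4 et en substituant t = 1, nous trouvons v = -8.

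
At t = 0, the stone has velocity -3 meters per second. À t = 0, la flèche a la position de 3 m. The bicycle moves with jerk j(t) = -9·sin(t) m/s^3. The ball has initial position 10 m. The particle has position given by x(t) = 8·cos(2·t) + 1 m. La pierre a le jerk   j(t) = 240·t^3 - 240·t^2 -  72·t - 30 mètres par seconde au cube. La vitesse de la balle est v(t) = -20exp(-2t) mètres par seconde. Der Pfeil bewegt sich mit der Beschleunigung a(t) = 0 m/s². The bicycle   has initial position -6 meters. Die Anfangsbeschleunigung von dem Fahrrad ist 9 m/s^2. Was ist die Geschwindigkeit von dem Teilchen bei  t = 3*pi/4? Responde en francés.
En partant de la position x(t) = 8·cos(2·t) + 1, nous prenons 1 dérivée. En dérivant la position, nous obtenons la vitesse: v(t) = -16·sin(2·t). En utilisant v(t) = -16·sin(2·t) et en substituant t = 3*pi/4, nous trouvons v = 16.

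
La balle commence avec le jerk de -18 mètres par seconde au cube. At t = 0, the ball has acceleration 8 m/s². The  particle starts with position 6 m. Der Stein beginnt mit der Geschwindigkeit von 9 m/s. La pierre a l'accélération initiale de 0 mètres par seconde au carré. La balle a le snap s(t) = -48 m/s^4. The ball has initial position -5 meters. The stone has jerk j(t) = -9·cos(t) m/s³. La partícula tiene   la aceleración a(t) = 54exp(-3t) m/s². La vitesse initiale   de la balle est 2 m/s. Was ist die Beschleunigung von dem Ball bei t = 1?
Wir müssen unsere Gleichung für den Snap s(t) = -48 2-mal integrieren. Mit ∫s(t)dt und Anwendung von j(0) = -18, finden wir j(t) = -48·t - 18. Das Integral von dem Ruck ist die Beschleunigung. Mit a(0) = 8 erhalten wir a(t) = -24·t^2 - 18·t + 8. Wir haben die Beschleunigung a(t) = -24·t^2 - 18·t + 8. Durch Einsetzen von t = 1: a(1) = -34.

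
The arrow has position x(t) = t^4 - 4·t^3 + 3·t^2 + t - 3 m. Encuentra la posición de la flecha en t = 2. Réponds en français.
En utilisant x(t) = t^4 - 4·t^3 + 3·t^2 + t - 3 et en substituant t = 2, nous trouvons x = -5.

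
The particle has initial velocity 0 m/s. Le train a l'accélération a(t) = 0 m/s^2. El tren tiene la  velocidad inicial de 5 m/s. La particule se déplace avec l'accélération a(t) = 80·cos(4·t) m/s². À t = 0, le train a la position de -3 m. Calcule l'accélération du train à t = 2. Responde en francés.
Nous avons l'accélération a(t) = 0. En substituant t = 2: a(2) = 0.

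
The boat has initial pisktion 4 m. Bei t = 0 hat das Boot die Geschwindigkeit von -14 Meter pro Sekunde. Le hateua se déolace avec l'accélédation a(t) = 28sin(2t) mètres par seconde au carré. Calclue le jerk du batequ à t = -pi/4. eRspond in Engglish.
We must differentiate our acceleration equation a(t) = 28·sin(2·t) 1 time. Taking d/dt of a(t), we find j(t) = 56·cos(2·t). Using j(t) = 56·cos(2·t) and substituting t = -pi/4, we find j = 0.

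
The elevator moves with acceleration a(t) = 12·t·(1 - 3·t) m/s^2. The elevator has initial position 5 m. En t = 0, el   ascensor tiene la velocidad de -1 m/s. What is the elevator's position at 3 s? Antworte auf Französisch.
Pour résoudre ceci, nous devons prendre 2 intégrales de notre équation de l'accélération a(t) = 12·t·(1 - 3·t). En prenant ∫a(t)dt et en appliquant v(0) = -1, nous trouvons v(t) = -12·t^3 + 6·t^2 - 1. La primitive de la vitesse, avec x(0) = 5, donne la position: x(t) = -3·t^4 + 2·t^3 - t + 5. De l'équation de la position x(t) = -3·t^4 + 2·t^3 - t + 5, nous substituons t = 3 pour obtenir x = -187.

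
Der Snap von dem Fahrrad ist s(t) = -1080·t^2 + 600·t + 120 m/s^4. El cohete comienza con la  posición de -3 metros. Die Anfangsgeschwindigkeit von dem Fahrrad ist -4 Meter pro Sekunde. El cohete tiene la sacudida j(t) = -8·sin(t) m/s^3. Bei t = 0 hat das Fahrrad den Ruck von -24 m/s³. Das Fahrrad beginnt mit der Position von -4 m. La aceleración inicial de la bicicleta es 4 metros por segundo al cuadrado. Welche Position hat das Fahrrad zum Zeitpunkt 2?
Um dies zu lösen, müssen wir 4 Integrale unserer Gleichung für den Snap s(t) = -1080·t^2 + 600·t + 120 finden. Durch Integration von dem Snap und Verwendung der Anfangsbedingung j(0) = -24, erhalten wir j(t) = -360·t^3 + 300·t^2 + 120·t - 24. Das Integral von dem Ruck ist die Beschleunigung. Mit a(0) = 4 erhalten wir a(t) = -90·t^4 + 100·t^3 + 60·t^2 - 24·t + 4. Durch Integration von der Beschleunigung und Verwendung der Anfangsbedingung v(0) = -4, erhalten wir v(t) = -18·t^5 + 25·t^4 + 20·t^3 - 12·t^2 + 4·t - 4. Durch Integration von der Geschwindigkeit und Verwendung der Anfangsbedingung x(0) = -4, erhalten wir x(t) = -3·t^6 + 5·t^5 + 5·t^4 - 4·t^3 + 2·t^2 - 4·t - 4. Mit x(t) = -3·t^6 + 5·t^5 + 5·t^4 - 4·t^3 + 2·t^2 - 4·t - 4 und Einsetzen von t = 2, finden wir x = 12.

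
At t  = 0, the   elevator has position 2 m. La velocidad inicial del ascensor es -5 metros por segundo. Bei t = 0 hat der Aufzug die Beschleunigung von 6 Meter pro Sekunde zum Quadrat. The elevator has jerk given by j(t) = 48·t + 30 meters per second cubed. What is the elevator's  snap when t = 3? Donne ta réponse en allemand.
Wir müssen unsere Gleichung für den Ruck j(t) = 48·t + 30 1-mal ableiten. Mit d/dt von j(t) finden wir s(t) = 48. Wir haben den Snap s(t) = 48. Durch Einsetzen von t = 3: s(3) = 48.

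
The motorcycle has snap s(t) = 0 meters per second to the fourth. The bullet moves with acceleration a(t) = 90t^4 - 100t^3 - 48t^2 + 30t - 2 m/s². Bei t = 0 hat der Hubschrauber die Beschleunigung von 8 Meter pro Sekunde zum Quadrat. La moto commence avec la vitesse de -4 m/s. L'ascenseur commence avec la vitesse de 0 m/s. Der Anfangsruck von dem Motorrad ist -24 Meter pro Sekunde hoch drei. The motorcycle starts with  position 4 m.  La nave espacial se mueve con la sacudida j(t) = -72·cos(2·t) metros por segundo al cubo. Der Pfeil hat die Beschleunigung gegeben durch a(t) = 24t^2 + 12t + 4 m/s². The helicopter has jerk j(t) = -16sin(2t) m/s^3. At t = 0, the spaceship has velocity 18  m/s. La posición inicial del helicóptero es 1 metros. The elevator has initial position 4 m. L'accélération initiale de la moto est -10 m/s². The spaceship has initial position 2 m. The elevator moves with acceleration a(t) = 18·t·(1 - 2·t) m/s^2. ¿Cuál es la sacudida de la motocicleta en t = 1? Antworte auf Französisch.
Pour résoudre ceci, nous devons prendre 1 primitive de notre équation du snap s(t) = 0. L'intégrale du snap est le jerk. En utilisant j(0) = -24, nous obtenons j(t) = -24. De l'équation du jerk j(t) = -24, nous substituons t = 1 pour obtenir j = -24.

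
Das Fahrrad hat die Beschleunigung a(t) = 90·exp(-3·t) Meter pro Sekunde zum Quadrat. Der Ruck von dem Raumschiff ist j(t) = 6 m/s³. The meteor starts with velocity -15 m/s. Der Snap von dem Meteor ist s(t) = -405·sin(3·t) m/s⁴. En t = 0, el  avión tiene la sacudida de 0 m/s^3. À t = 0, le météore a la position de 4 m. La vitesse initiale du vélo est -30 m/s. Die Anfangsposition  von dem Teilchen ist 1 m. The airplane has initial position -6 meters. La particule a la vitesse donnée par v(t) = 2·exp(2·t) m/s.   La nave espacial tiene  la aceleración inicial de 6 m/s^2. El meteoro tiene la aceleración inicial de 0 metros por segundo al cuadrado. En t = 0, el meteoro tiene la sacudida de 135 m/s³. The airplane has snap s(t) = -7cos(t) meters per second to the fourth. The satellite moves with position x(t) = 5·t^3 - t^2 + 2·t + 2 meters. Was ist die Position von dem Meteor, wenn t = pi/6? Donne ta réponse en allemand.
Um dies zu lösen, müssen wir 4 Stammfunktionen unserer Gleichung für den Snap s(t) = -405·sin(3·t) finden. Das Integral von dem Snap, mit j(0) = 135, ergibt den Ruck: j(t) = 135·cos(3·t). Die Stammfunktion von dem Ruck, mit a(0) = 0, ergibt die Beschleunigung: a(t) = 45·sin(3·t). Das Integral von der Beschleunigung ist die Geschwindigkeit. Mit v(0) = -15 erhalten wir v(t) = -15·cos(3·t). Das Integral von der Geschwindigkeit, mit x(0) = 4, ergibt die Position: x(t) = 4 - 5·sin(3·t). Mit x(t) = 4 - 5·sin(3·t) und Einsetzen von t = pi/6, finden wir x = -1.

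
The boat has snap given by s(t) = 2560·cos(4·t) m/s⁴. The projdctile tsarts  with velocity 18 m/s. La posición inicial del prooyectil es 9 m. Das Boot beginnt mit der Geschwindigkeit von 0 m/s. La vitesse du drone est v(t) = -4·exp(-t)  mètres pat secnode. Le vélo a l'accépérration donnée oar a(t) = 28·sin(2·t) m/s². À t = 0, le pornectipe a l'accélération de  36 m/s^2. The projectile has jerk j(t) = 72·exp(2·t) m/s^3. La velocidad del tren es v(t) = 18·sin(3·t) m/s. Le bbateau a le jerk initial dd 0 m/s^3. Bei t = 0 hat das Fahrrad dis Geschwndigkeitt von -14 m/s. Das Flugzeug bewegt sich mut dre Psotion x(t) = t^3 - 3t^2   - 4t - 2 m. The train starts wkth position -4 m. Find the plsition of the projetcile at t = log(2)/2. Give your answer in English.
To find the answer, we compute 3 antiderivatives of j(t) = 72·exp(2·t). The antiderivative of jerk, with a(0) = 36, gives acceleration: a(t) = 36·exp(2·t). The antiderivative of acceleration is velocity. Using v(0) = 18, we get v(t) = 18·exp(2·t). Finding the antiderivative of v(t) and using x(0) = 9: x(t) = 9·exp(2·t). From the given position equation x(t) = 9·exp(2·t), we substitute t = log(2)/2 to get x = 18.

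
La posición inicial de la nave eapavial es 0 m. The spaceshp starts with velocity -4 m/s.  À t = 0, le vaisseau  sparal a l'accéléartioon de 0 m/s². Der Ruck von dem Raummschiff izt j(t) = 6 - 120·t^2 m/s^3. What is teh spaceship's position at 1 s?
Starting from jerk j(t) = 6 - 120·t^2, we take 3 antiderivatives. Taking ∫j(t)dt and applying a(0) = 0, we find a(t) = -40·t^3 + 6·t. The integral of acceleration is velocity. Using v(0) = -4, we get v(t) = -10·t^4 + 3·t^2 - 4. Taking ∫v(t)dt and applying x(0) = 0, we find x(t) = -2·t^5 + t^3 - 4·t. We have position x(t) = -2·t^5 + t^3 - 4·t. Substituting t = 1: x(1) = -5.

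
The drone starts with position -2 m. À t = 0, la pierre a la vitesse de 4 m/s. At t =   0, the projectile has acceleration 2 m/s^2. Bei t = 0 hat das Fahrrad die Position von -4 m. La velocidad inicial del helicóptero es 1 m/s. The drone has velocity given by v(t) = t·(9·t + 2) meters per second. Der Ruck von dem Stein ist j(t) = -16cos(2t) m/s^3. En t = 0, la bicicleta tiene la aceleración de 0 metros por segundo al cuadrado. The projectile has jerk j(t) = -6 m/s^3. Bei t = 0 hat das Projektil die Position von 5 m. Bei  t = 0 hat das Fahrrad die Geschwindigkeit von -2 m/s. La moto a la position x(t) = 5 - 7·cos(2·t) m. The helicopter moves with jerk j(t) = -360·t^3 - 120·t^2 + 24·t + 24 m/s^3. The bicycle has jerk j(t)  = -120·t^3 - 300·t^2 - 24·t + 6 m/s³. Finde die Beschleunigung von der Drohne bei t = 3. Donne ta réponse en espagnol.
Partiendo de la velocidad v(t) = t·(9·t + 2), tomamos 1 derivada. Tomando d/dt de v(t), encontramos a(t) = 18·t + 2. Tenemos la aceleración a(t) = 18·t + 2. Sustituyendo t = 3: a(3) = 56.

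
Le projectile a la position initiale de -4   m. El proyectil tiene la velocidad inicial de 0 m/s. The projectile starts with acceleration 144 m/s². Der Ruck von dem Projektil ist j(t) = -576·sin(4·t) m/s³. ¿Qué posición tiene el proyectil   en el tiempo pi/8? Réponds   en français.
En partant du jerk j(t) = -576·sin(4·t), nous prenons 3 intégrales. La primitive du jerk, avec a(0) = 144, donne l'accélération: a(t) = 144·cos(4·t). En prenant ∫a(t)dt et en appliquant v(0) = 0, nous trouvons v(t) = 36·sin(4·t). En prenant ∫v(t)dt et en appliquant x(0) = -4, nous trouvons x(t) = 5 - 9·cos(4·t). Nous avons la position x(t) = 5 - 9·cos(4·t). En substituant t = pi/8: x(pi/8) = 5.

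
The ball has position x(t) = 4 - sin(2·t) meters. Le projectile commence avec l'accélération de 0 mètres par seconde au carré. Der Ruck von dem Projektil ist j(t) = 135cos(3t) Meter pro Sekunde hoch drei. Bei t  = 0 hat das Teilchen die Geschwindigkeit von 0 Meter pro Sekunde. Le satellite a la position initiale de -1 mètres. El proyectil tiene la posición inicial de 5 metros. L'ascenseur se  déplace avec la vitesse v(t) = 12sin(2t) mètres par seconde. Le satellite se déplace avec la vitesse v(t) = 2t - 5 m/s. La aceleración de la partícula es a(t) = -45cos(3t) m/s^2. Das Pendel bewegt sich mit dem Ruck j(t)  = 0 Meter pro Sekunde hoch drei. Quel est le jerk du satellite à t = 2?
En partant de la vitesse v(t) = 2·t - 5, nous prenons 2 dérivées. La dérivée de la vitesse donne l'accélération: a(t) = 2. La dérivée de l'accélération donne le jerk: j(t) = 0. Nous avons le jerk j(t) = 0. En substituant t = 2: j(2) = 0.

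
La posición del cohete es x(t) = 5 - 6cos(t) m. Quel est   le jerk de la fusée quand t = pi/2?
Pour résoudre ceci, nous devons prendre 3 dérivées de notre équation de la position x(t) = 5 - 6·cos(t). La dérivée de la position donne la vitesse: v(t) = 6·sin(t). En prenant d/dt de v(t), nous trouvons a(t) = 6·cos(t). En dérivant l'accélération, nous obtenons le jerk: j(t) = -6·sin(t). De l'équation du jerk j(t) = -6·sin(t), nous substituons t = pi/2 pour obtenir j = -6.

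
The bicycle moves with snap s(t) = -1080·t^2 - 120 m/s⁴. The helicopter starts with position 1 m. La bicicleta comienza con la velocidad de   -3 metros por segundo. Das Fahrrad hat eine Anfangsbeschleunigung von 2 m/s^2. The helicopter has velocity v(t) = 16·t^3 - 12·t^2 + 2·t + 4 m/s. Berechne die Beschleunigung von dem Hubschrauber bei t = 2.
Um dies zu lösen, müssen wir 1 Ableitung unserer Gleichung für die Geschwindigkeit v(t) = 16·t^3 - 12·t^2 + 2·t + 4 nehmen. Durch Ableiten von der Geschwindigkeit erhalten wir die Beschleunigung: a(t) = 48·t^2 - 24·t + 2. Mit a(t) = 48·t^2 - 24·t + 2 und Einsetzen von t = 2, finden wir a = 146.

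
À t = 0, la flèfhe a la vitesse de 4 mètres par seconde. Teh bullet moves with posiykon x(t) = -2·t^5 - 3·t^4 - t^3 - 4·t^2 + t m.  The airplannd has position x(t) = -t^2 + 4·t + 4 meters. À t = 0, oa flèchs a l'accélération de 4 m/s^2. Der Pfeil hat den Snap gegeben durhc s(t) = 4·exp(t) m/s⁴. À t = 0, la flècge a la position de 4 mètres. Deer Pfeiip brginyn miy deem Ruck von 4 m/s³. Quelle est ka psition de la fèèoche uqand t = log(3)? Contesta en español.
Partiendo del snap s(t) = 4·exp(t), tomamos 4 antiderivadas. La integral del snap, con j(0) = 4, da la sacudida: j(t) = 4·exp(t). La integral de la sacudida, con a(0) = 4, da la aceleración: a(t) = 4·exp(t). La antiderivada de la aceleración, con v(0) = 4, da la velocidad: v(t) = 4·exp(t). Tomando ∫v(t)dt y aplicando x(0) = 4, encontramos x(t) = 4·exp(t). Tenemos la posición x(t) = 4·exp(t). Sustituyendo t = log(3): x(log(3)) = 12.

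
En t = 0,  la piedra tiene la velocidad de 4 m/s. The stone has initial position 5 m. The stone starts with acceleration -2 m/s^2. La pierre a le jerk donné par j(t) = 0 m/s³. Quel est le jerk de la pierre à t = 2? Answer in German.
Mit j(t) = 0 und Einsetzen von t = 2, finden wir j = 0.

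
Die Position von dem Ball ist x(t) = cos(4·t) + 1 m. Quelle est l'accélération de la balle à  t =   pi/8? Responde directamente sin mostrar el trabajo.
L'accélération à t = pi/8 est a = 0.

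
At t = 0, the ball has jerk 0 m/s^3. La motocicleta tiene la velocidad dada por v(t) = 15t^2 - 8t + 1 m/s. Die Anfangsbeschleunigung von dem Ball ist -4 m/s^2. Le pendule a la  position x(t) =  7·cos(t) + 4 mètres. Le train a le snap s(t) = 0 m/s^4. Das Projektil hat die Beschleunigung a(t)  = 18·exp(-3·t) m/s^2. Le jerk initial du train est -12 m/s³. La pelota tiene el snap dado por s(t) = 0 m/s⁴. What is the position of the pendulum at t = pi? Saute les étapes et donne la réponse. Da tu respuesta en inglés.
At t = pi, x = -3.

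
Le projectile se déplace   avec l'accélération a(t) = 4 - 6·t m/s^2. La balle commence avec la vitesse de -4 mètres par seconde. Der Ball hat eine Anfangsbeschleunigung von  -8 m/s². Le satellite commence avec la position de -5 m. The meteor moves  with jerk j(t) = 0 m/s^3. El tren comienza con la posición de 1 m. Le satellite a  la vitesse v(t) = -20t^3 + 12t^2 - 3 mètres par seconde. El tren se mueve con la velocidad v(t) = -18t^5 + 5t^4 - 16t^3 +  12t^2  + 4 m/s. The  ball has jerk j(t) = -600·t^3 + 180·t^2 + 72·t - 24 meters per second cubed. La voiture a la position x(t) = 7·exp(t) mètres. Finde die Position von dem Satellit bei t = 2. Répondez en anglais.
Starting from velocity v(t) = -20·t^3 + 12·t^2 - 3, we take 1 integral. Finding the antiderivative of v(t) and using x(0) = -5: x(t) = -5·t^4 + 4·t^3 - 3·t - 5. Using x(t) = -5·t^4 + 4·t^3 - 3·t - 5 and substituting t = 2, we find x = -59.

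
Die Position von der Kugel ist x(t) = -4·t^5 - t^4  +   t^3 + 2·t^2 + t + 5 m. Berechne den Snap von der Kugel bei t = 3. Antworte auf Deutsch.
Um dies zu lösen, müssen wir 4 Ableitungen unserer Gleichung für die Position x(t) = -4·t^5 - t^4 + t^3 + 2·t^2 + t + 5 nehmen. Mit d/dt von x(t) finden wir v(t) = -20·t^4 - 4·t^3 + 3·t^2 + 4·t + 1. Durch Ableiten von der Geschwindigkeit erhalten wir die Beschleunigung: a(t) = -80·t^3 - 12·t^2 + 6·t + 4. Die Ableitung von der Beschleunigung ergibt den Ruck: j(t) = -240·t^2 - 24·t + 6. Die Ableitung von dem Ruck ergibt den Snap: s(t) = -480·t - 24. Aus der Gleichung für den Snap s(t) = -480·t - 24, setzen wir t = 3 ein und erhalten s = -1464.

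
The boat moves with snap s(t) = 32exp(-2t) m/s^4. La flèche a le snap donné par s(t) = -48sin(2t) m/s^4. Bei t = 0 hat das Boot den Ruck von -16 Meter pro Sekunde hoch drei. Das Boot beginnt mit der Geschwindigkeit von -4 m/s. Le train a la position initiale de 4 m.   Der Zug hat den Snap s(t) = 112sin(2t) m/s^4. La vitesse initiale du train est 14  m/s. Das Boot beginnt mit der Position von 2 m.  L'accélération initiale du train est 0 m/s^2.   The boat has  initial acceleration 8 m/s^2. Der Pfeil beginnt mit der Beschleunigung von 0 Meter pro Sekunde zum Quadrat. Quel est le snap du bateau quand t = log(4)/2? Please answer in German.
Mit s(t) = 32·exp(-2·t) und Einsetzen von t = log(4)/2, finden wir s = 8.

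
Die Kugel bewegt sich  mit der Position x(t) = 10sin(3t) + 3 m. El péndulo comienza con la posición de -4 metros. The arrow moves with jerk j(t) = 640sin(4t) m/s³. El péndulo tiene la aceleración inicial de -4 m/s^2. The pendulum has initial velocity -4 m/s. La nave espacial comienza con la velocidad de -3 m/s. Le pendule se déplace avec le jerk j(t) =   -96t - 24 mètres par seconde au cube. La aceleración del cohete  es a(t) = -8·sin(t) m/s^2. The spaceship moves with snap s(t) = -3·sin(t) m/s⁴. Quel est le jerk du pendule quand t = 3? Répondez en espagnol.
Tenemos la sacudida j(t) = -96·t - 24. Sustituyendo t = 3: j(3) = -312.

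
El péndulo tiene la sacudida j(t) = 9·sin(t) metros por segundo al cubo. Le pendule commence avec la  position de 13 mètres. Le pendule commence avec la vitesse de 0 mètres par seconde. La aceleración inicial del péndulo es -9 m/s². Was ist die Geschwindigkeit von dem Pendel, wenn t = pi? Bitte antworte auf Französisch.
Pour résoudre ceci, nous devons prendre 2 primitives de notre équation du jerk j(t) = 9·sin(t). En prenant ∫j(t)dt et en appliquant a(0) = -9, nous trouvons a(t) = -9·cos(t). La primitive de l'accélération est la vitesse. En utilisant v(0) = 0, nous obtenons v(t) = -9·sin(t). De l'équation de la vitesse v(t) = -9·sin(t), nous substituons t = pi pour obtenir v = 0.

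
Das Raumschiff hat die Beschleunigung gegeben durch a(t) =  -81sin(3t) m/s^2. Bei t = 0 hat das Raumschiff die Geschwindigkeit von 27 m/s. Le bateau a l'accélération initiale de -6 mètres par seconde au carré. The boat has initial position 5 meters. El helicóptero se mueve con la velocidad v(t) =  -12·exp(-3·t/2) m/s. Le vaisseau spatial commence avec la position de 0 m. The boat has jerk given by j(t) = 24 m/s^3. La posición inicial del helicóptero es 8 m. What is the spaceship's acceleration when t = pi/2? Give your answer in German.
Wir haben die Beschleunigung a(t) = -81·sin(3·t). Durch Einsetzen von t = pi/2: a(pi/2) = 81.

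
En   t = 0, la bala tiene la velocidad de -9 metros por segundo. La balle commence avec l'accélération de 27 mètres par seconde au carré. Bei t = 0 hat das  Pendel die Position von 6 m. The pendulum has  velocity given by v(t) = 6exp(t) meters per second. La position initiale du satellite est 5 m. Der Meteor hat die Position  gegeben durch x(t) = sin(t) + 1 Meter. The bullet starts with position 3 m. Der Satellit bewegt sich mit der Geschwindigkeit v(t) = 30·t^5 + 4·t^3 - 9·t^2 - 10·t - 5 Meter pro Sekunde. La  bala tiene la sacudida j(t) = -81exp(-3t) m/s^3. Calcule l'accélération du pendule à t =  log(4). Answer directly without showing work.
a(log(4)) = 24.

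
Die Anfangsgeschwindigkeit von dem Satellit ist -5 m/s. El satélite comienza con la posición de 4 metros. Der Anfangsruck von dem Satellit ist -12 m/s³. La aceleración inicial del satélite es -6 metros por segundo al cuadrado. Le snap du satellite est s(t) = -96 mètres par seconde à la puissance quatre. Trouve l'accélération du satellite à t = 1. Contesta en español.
Partiendo del snap s(t) = -96, tomamos 2 integrales. Integrando el snap y usando la condición inicial j(0) = -12, obtenemos j(t) = -96·t - 12. La integral de la sacudida es la aceleración. Usando a(0) = -6, obtenemos a(t) = -48·t^2 - 12·t - 6. De la ecuación de la aceleración a(t) = -48·t^2 - 12·t - 6, sustituimos t = 1 para obtener a = -66.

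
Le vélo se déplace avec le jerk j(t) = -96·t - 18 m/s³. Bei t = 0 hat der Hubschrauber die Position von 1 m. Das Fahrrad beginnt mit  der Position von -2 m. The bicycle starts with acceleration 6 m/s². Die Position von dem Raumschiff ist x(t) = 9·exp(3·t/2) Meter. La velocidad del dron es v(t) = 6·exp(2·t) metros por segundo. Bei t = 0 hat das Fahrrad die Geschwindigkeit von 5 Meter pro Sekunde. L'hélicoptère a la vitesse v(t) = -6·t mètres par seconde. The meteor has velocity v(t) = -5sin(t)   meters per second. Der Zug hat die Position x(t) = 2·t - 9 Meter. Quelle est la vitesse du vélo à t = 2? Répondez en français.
Nous devons intégrer notre équation du jerk j(t) = -96·t - 18 2 fois. En intégrant le jerk et en utilisant la condition initiale a(0) = 6, nous obtenons a(t) = -48·t^2 - 18·t + 6. En intégrant l'accélération et en utilisant la condition initiale v(0) = 5, nous obtenons v(t) = -16·t^3 - 9·t^2 + 6·t + 5. Nous avons la vitesse v(t) = -16·t^3 - 9·t^2 + 6·t + 5. En substituant t = 2: v(2) = -147.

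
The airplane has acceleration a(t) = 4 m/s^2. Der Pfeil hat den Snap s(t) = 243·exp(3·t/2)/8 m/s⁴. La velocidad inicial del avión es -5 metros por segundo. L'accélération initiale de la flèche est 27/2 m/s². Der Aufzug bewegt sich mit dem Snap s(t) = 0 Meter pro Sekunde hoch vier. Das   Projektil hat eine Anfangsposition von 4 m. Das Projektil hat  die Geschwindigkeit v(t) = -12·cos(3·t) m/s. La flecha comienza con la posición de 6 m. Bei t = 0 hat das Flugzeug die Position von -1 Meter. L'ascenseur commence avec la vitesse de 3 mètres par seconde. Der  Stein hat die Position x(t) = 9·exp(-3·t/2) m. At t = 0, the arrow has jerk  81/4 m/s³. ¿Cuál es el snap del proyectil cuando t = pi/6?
Debemos derivar nuestra ecuación de la velocidad v(t) = -12·cos(3·t) 3 veces. Tomando d/dt de v(t), encontramos a(t) = 36·sin(3·t). Derivando la aceleración, obtenemos la sacudida: j(t) = 108·cos(3·t). Tomando d/dt de j(t), encontramos s(t) = -324·sin(3·t). Tenemos el snap s(t) = -324·sin(3·t). Sustituyendo t = pi/6: s(pi/6) = -324.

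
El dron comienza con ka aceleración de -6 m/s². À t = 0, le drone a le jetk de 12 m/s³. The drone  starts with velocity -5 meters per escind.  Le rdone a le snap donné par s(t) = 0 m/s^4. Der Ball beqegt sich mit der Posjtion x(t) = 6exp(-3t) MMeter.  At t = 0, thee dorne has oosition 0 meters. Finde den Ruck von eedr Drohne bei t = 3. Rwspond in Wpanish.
Para resolver esto, necesitamos tomar 1 antiderivada de nuestra ecuación del snap s(t) = 0. Integrando el snap y usando la condición inicial j(0) = 12, obtenemos j(t) = 12. De la ecuación de la sacudida j(t) = 12, sustituimos t = 3 para obtener j = 12.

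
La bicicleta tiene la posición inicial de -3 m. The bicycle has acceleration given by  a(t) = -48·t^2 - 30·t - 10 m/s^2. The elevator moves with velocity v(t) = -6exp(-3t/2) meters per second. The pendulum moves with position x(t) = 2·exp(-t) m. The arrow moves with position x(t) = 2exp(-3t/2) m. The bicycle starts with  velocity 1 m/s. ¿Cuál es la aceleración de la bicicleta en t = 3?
Usando a(t) = -48·t^2 - 30·t - 10 y sustituyendo t = 3, encontramos a = -532.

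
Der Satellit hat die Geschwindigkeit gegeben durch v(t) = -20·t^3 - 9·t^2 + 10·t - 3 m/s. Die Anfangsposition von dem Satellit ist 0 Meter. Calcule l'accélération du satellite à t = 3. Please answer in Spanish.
Partiendo de la velocidad v(t) = -20·t^3 - 9·t^2 + 10·t - 3, tomamos 1 derivada. Derivando la velocidad, obtenemos la aceleración: a(t) = -60·t^2 - 18·t + 10. Usando a(t) = -60·t^2 - 18·t + 10 y sustituyendo t = 3, encontramos a = -584.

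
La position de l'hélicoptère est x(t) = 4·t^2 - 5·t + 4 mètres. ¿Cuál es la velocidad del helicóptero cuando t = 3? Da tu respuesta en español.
Debemos derivar nuestra ecuación de la posición x(t) = 4·t^2 - 5·t + 4 1 vez. Tomando d/dt de x(t), encontramos v(t) = 8·t - 5. Tenemos la velocidad v(t) = 8·t - 5. Sustituyendo t = 3: v(3) = 19.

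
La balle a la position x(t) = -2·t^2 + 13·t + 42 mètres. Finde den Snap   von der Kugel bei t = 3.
Wir müssen unsere Gleichung für die Position x(t) = -2·t^2 + 13·t + 42 4-mal ableiten. Mit d/dt von x(t) finden wir v(t) = 13 - 4·t. Mit d/dt von v(t) finden wir a(t) = -4. Die Ableitung von der Beschleunigung ergibt den Ruck: j(t) = 0. Die Ableitung von dem Ruck ergibt den Snap: s(t) = 0. Aus der Gleichung für den Snap s(t) = 0, setzen wir t = 3 ein und erhalten s = 0.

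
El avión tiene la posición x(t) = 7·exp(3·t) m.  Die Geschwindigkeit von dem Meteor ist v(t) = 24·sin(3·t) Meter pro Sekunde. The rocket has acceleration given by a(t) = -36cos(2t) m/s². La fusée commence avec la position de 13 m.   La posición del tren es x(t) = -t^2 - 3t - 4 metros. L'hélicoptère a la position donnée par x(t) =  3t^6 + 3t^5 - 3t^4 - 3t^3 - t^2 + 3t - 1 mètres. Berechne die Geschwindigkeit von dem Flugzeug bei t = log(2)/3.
Um dies zu lösen, müssen wir 1 Ableitung unserer Gleichung für die Position x(t) = 7·exp(3·t) nehmen. Durch Ableiten von der Position erhalten wir die Geschwindigkeit: v(t) = 21·exp(3·t). Aus der Gleichung für die Geschwindigkeit v(t) = 21·exp(3·t), setzen wir t = log(2)/3 ein und erhalten v = 42.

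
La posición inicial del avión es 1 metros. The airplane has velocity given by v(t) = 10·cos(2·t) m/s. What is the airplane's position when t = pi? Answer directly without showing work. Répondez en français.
x(pi) = 1.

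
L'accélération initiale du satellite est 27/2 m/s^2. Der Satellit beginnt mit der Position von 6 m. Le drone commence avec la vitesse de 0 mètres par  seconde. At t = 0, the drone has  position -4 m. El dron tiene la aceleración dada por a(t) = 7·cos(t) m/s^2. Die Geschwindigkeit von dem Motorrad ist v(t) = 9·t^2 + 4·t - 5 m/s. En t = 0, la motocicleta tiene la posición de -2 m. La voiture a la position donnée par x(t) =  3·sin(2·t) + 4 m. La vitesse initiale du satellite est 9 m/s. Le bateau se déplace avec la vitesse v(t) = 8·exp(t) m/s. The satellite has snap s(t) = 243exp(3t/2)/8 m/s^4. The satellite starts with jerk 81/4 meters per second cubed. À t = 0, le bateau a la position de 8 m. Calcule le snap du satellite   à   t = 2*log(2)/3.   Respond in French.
De l'équation du snap s(t) = 243·exp(3·t/2)/8, nous substituons t = 2*log(2)/3 pour obtenir s = 243/4.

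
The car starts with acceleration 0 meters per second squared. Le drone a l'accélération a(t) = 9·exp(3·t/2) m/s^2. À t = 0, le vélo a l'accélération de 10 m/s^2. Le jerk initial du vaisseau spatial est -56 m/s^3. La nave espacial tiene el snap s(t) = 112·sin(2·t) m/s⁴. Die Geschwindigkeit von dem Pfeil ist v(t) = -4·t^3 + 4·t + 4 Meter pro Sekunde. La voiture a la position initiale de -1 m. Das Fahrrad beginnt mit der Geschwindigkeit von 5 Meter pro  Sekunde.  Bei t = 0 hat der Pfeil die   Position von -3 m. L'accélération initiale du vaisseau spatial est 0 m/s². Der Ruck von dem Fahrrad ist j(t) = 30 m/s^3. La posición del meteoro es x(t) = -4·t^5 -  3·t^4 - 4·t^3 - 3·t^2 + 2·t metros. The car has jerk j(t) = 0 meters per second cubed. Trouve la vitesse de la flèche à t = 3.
En utilisant v(t) = -4·t^3 + 4·t + 4 et en substituant t = 3, nous trouvons v = -92.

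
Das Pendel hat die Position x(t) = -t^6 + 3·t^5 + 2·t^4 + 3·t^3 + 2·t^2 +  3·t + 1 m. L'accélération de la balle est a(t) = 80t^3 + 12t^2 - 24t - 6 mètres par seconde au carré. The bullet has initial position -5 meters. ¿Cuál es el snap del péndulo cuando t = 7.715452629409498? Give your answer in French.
En partant de la position x(t) = -t^6 + 3·t^5 + 2·t^4 + 3·t^3 + 2·t^2 + 3·t + 1, nous prenons 4 dérivées. La dérivée de la position donne la vitesse: v(t) = -6·t^5 + 15·t^4 + 8·t^3 + 9·t^2 + 4·t + 3. En dérivant la vitesse, nous obtenons l'accélération: a(t) = -30·t^4 + 60·t^3 + 24·t^2 + 18·t + 4. En prenant d/dt de a(t), nous trouvons j(t) = -120·t^3 + 180·t^2 + 48·t + 18. En dérivant le jerk, nous obtenons le snap: s(t) = -360·t^2 + 360·t + 48. De l'équation du snap s(t) = -360·t^2 + 360·t + 48, nous substituons t = 7.715452629409498 pour obtenir s = -18604.5923930109.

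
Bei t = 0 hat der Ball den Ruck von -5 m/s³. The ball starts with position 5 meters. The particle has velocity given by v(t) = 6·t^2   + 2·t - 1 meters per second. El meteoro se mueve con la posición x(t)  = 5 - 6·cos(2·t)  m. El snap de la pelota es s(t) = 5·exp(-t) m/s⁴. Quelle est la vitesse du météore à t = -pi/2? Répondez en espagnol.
Partiendo de la posición x(t) = 5 - 6·cos(2·t), tomamos 1 derivada. La derivada de la posición da la velocidad: v(t) = 12·sin(2·t). Tenemos la velocidad v(t) = 12·sin(2·t). Sustituyendo t = -pi/2: v(-pi/2) = 0.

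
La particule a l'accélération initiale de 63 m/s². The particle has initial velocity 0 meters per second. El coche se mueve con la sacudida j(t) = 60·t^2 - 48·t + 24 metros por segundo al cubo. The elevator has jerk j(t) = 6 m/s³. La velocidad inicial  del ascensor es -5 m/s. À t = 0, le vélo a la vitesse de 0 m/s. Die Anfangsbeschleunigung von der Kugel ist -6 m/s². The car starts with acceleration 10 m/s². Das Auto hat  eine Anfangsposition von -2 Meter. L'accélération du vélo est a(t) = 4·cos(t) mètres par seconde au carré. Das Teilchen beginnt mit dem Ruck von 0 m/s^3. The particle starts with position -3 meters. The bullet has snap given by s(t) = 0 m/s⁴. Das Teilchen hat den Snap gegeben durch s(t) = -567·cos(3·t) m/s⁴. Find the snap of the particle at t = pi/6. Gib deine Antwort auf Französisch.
De l'équation du snap s(t) = -567·cos(3·t), nous substituons t = pi/6 pour obtenir s = 0.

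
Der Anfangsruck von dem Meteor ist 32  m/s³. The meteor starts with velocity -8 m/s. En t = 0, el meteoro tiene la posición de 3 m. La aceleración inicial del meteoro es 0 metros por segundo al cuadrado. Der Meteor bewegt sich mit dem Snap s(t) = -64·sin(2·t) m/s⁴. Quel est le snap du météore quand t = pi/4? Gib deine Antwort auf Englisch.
We have snap s(t) = -64·sin(2·t). Substituting t = pi/4: s(pi/4) = -64.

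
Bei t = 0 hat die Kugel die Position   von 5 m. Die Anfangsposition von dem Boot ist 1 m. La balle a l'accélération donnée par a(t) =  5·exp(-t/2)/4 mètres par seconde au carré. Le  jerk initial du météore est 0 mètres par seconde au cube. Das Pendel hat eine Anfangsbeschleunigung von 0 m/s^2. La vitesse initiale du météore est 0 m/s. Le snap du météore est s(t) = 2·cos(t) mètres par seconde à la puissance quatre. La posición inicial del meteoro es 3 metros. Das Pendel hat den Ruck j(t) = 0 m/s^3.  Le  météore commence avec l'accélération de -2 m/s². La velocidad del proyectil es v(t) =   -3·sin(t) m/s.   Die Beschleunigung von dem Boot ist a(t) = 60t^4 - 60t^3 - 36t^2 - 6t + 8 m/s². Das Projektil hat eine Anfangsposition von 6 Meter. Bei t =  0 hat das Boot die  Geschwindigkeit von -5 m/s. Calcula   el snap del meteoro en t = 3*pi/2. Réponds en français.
En utilisant s(t) = 2·cos(t) et en substituant t = 3*pi/2, nous trouvons s = 0.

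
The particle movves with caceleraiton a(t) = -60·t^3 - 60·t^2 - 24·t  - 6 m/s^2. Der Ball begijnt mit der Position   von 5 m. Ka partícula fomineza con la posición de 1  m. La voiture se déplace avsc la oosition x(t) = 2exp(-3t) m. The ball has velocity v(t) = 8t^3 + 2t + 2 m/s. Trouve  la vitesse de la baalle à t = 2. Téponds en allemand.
Wir haben die Geschwindigkeit v(t) = 8·t^3 + 2·t + 2. Durch Einsetzen von t = 2: v(2) = 70.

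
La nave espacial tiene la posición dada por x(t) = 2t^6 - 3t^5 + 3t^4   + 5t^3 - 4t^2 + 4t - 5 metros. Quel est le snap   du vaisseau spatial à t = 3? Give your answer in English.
We must differentiate our position equation x(t) = 2·t^6 - 3·t^5 + 3·t^4 + 5·t^3 - 4·t^2 + 4·t - 5 4 times. The derivative of position gives velocity: v(t) = 12·t^5 - 15·t^4 + 12·t^3 + 15·t^2 - 8·t + 4. Taking d/dt of v(t), we find a(t) = 60·t^4 - 60·t^3 + 36·t^2 + 30·t - 8. Differentiating acceleration, we get jerk: j(t) = 240·t^3 - 180·t^2 + 72·t + 30. The derivative of jerk gives snap: s(t) = 720·t^2 - 360·t + 72. We have snap s(t) = 720·t^2 - 360·t + 72. Substituting t = 3: s(3) = 5472.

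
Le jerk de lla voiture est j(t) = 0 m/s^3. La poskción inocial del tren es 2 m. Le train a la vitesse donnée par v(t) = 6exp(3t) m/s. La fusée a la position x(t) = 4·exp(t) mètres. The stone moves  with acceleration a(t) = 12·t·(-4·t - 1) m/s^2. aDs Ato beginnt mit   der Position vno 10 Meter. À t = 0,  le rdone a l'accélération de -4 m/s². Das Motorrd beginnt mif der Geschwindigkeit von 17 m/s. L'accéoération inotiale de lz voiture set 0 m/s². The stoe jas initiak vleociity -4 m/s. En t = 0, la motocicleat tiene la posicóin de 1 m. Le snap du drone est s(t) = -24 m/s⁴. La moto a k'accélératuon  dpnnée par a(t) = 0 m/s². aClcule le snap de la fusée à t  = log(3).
Nous devons dériver notre équation de la position x(t) = 4·exp(t) 4 fois. En dérivant la position, nous obtenons la vitesse: v(t) = 4·exp(t). La dérivée de la vitesse donne l'accélération: a(t) = 4·exp(t). La dérivée de l'accélération donne le jerk: j(t) = 4·exp(t). En prenant d/dt de j(t), nous trouvons s(t) = 4·exp(t). Nous avons le snap s(t) = 4·exp(t). En substituant t = log(3): s(log(3)) = 12.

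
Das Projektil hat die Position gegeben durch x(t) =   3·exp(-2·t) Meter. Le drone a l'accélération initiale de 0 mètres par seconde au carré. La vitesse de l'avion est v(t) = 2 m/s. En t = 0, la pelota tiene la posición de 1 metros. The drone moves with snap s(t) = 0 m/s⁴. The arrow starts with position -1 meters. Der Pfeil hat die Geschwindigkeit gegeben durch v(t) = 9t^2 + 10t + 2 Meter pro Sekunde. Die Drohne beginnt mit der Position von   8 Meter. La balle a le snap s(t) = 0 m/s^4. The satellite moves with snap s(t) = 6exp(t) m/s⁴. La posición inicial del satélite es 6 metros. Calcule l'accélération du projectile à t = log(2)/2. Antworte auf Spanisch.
Partiendo de la posición x(t) = 3·exp(-2·t), tomamos 2 derivadas. Derivando la posición, obtenemos la velocidad: v(t) = -6·exp(-2·t). Tomando d/dt de v(t), encontramos a(t) = 12·exp(-2·t). De la ecuación de la aceleración a(t) = 12·exp(-2·t), sustituimos t = log(2)/2 para obtener a = 6.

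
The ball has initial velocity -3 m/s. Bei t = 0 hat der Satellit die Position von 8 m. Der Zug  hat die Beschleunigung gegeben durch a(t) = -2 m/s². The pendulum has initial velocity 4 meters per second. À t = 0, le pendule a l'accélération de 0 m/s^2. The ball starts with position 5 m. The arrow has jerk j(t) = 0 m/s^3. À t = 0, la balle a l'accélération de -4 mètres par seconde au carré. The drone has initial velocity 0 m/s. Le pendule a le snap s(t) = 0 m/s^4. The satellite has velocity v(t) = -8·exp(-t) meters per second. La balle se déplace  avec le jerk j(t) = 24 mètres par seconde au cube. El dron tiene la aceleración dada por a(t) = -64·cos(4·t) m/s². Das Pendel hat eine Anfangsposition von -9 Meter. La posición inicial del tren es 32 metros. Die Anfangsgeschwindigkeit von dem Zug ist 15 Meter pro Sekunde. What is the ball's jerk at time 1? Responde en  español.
Tenemos la sacudida j(t) = 24. Sustituyendo t = 1: j(1) = 24.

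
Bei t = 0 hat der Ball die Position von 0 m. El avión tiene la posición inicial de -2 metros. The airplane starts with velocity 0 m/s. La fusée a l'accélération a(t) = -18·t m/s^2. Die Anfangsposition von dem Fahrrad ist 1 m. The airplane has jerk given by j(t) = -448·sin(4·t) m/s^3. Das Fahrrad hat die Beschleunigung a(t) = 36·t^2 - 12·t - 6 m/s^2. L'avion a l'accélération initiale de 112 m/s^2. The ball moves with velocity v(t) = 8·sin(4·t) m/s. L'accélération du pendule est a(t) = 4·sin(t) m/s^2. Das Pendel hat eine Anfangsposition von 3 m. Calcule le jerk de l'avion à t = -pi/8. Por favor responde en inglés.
Using j(t) = -448·sin(4·t) and substituting t = -pi/8, we find j = 448.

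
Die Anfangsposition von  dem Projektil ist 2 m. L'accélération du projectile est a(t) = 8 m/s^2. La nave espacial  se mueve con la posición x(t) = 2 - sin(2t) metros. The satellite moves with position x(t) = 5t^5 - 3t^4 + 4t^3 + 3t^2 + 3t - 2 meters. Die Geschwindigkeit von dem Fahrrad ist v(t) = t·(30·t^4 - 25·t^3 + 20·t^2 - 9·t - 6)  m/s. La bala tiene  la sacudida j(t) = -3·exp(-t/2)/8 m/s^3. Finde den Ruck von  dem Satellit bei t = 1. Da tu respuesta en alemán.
Um dies zu lösen, müssen wir 3 Ableitungen unserer Gleichung für die Position x(t) = 5·t^5 - 3·t^4 + 4·t^3 + 3·t^2 + 3·t - 2 nehmen. Durch Ableiten von der Position erhalten wir die Geschwindigkeit: v(t) = 25·t^4 - 12·t^3 + 12·t^2 + 6·t + 3. Die Ableitung von der Geschwindigkeit ergibt die Beschleunigung: a(t) = 100·t^3 - 36·t^2 + 24·t + 6. Die Ableitung von der Beschleunigung ergibt den Ruck: j(t) = 300·t^2 - 72·t + 24. Wir haben den Ruck j(t) = 300·t^2 - 72·t + 24. Durch Einsetzen von t = 1: j(1) = 252.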